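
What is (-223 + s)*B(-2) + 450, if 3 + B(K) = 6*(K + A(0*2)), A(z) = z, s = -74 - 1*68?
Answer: 5925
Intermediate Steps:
s = -142 (s = -74 - 68 = -142)
B(K) = -3 + 6*K (B(K) = -3 + 6*(K + 0*2) = -3 + 6*(K + 0) = -3 + 6*K)
(-223 + s)*B(-2) + 450 = (-223 - 142)*(-3 + 6*(-2)) + 450 = -365*(-3 - 12) + 450 = -365*(-15) + 450 = 5475 + 450 = 5925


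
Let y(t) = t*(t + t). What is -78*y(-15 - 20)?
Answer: -191100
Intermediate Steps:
y(t) = 2*t² (y(t) = t*(2*t) = 2*t²)
-78*y(-15 - 20) = -156*(-15 - 20)² = -156*(-35)² = -156*1225 = -78*2450 = -191100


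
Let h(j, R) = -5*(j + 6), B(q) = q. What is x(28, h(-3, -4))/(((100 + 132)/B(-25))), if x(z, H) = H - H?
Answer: 0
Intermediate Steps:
h(j, R) = -30 - 5*j (h(j, R) = -5*(6 + j) = -30 - 5*j)
x(z, H) = 0
x(28, h(-3, -4))/(((100 + 132)/B(-25))) = 0/(((100 + 132)/(-25))) = 0/((232*(-1/25))) = 0/(-232/25) = 0*(-25/232) = 0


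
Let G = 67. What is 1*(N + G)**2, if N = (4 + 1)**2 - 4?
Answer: 7744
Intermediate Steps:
N = 21 (N = 5**2 - 4 = 25 - 4 = 21)
1*(N + G)**2 = 1*(21 + 67)**2 = 1*88**2 = 1*7744 = 7744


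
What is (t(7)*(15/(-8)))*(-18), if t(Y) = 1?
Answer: 135/4 ≈ 33.750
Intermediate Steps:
(t(7)*(15/(-8)))*(-18) = (1*(15/(-8)))*(-18) = (1*(15*(-1/8)))*(-18) = (1*(-15/8))*(-18) = -15/8*(-18) = 135/4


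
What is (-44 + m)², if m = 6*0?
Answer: 1936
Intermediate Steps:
m = 0
(-44 + m)² = (-44 + 0)² = (-44)² = 1936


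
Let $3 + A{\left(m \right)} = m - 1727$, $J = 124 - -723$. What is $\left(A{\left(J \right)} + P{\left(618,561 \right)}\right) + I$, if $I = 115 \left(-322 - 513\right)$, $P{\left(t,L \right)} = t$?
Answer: $-96290$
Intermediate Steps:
$J = 847$ ($J = 124 + 723 = 847$)
$A{\left(m \right)} = -1730 + m$ ($A{\left(m \right)} = -3 + \left(m - 1727\right) = -3 + \left(-1727 + m\right) = -1730 + m$)
$I = -96025$ ($I = 115 \left(-835\right) = -96025$)
$\left(A{\left(J \right)} + P{\left(618,561 \right)}\right) + I = \left(\left(-1730 + 847\right) + 618\right) - 96025 = \left(-883 + 618\right) - 96025 = -265 - 96025 = -96290$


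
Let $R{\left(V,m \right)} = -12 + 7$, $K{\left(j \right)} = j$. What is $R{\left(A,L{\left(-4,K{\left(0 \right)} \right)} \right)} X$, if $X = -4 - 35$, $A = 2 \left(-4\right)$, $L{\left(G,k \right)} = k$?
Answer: $195$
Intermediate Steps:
$A = -8$
$R{\left(V,m \right)} = -5$
$X = -39$
$R{\left(A,L{\left(-4,K{\left(0 \right)} \right)} \right)} X = \left(-5\right) \left(-39\right) = 195$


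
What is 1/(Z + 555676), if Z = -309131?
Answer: 1/246545 ≈ 4.0561e-6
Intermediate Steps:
1/(Z + 555676) = 1/(-309131 + 555676) = 1/246545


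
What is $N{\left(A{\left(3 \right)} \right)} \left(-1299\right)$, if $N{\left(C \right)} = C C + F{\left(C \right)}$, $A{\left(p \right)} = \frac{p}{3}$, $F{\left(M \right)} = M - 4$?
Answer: $2598$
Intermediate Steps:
$F{\left(M \right)} = -4 + M$
$A{\left(p \right)} = \frac{p}{3}$ ($A{\left(p \right)} = p \frac{1}{3} = \frac{p}{3}$)
$N{\left(C \right)} = -4 + C + C^{2}$ ($N{\left(C \right)} = C C + \left(-4 + C\right) = C^{2} + \left(-4 + C\right) = -4 + C + C^{2}$)
$N{\left(A{\left(3 \right)} \right)} \left(-1299\right) = \left(-4 + \frac{1}{3} \cdot 3 + \left(\frac{1}{3} \cdot 3\right)^{2}\right) \left(-1299\right) = \left(-4 + 1 + 1^{2}\right) \left(-1299\right) = \left(-4 + 1 + 1\right) \left(-1299\right) = \left(-2\right) \left(-1299\right) = 2598$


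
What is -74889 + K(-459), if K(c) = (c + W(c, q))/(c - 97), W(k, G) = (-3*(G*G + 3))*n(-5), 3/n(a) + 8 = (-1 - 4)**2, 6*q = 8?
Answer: -353921491/4726 ≈ -74888.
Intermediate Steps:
q = 4/3 (q = (1/6)*8 = 4/3 ≈ 1.3333)
n(a) = 3/17 (n(a) = 3/(-8 + (-1 - 4)**2) = 3/(-8 + (-5)**2) = 3/(-8 + 25) = 3/17)
W(k, G) = -27/17 - 9*G**2/17 (W(k, G) = -3*(G*G + 3)*(3/17) = -3*(G**2 + 3)*(3/17) = -3*(3 + G**2)*(3/17) = (-9 - 3*G**2)*(3/17) = -27/17 - 9*G**2/17)
K(c) = (-43/17 + c)/(-97 + c) (K(c) = (c + (-27/17 - 9*(4/3)**2/17))/(c - 97) = (c + (-27/17 - 9/17*16/9))/(-97 + c) = (c + (-27/17 - 16/17))/(-97 + c) = (c - 43/17)/(-97 + c) = (-43/17 + c)/(-97 + c))
-74889 + K(-459) = -74889 + (-43/17 - 459)/(-97 - 459) = -74889 - 7846/17/(-556) = -74889 - 1/556*(-7846/17) = -74889 + 3923/4726 = -353921491/4726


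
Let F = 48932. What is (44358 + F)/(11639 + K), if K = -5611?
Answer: 46645/3014 ≈ 15.476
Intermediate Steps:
(44358 + F)/(11639 + K) = (44358 + 48932)/(11639 - 5611) = 93290/6028 = 93290*(1/6028) = 46645/3014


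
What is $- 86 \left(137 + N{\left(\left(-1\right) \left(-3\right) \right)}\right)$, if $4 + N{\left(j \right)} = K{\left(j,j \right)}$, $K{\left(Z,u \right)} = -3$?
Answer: $-11180$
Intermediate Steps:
$N{\left(j \right)} = -7$ ($N{\left(j \right)} = -4 - 3 = -7$)
$- 86 \left(137 + N{\left(\left(-1\right) \left(-3\right) \right)}\right) = - 86 \left(137 - 7\right) = \left(-86\right) 130 = -11180$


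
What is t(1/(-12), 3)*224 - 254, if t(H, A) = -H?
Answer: -706/3 ≈ -235.33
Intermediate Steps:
t(1/(-12), 3)*224 - 254 = -1/(-12)*224 - 254 = -1*(-1/12)*224 - 254 = (1/12)*224 - 254 = 56/3 - 254 = -706/3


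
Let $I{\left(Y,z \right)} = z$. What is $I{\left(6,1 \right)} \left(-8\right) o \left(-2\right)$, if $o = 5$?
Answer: $80$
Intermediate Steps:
$I{\left(6,1 \right)} \left(-8\right) o \left(-2\right) = 1 \left(-8\right) 5 \left(-2\right) = \left(-8\right) \left(-10\right) = 80$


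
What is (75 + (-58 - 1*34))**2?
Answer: 289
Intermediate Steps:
(75 + (-58 - 1*34))**2 = (75 + (-58 - 34))**2 = (75 - 92)**2 = (-17)**2 = 289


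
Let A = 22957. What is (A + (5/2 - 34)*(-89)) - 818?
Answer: 49885/2 ≈ 24943.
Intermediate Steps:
(A + (5/2 - 34)*(-89)) - 818 = (22957 + (5/2 - 34)*(-89)) - 818 = (22957 - 63/2*(-89)) - 818 = (22957 + 5607/2) - 818 = 51521/2 - 818 = 49885/2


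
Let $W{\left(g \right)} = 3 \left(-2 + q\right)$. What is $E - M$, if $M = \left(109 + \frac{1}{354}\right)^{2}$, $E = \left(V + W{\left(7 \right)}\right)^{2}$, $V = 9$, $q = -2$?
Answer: $- \frac{1487828725}{125316} \approx -11873.0$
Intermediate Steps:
$W{\left(g \right)} = -12$ ($W{\left(g \right)} = 3 \left(-2 - 2\right) = 3 \left(-4\right) = -12$)
$E = 9$ ($E = \left(9 - 12\right)^{2} = \left(-3\right)^{2} = 9$)
$M = \frac{1488956569}{125316}$ ($M = \left(109 + \frac{1}{354}\right)^{2} = \left(\frac{38587}{354}\right)^{2} = \frac{1488956569}{125316} \approx 11882.0$)
$E - M = 9 - \frac{1488956569}{125316} = - \frac{1487828725}{125316}$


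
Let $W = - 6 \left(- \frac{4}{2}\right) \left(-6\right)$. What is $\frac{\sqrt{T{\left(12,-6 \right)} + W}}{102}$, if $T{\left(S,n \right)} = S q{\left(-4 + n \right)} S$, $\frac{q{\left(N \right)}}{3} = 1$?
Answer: $\frac{\sqrt{10}}{17} \approx 0.18602$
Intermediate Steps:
$q{\left(N \right)} = 3$ ($q{\left(N \right)} = 3 \cdot 1 = 3$)
$W = -72$ ($W = - 6 \left(\left(-4\right) \frac{1}{2}\right) \left(-6\right) = \left(-6\right) \left(-2\right) \left(-6\right) = 12 \left(-6\right) = -72$)
$T{\left(S,n \right)} = 3 S^{2}$ ($T{\left(S,n \right)} = S 3 S = 3 S S = 3 S^{2}$)
$\frac{\sqrt{T{\left(12,-6 \right)} + W}}{102} = \frac{\sqrt{3 \cdot 12^{2} - 72}}{102} = \sqrt{3 \cdot 144 - 72} \cdot \frac{1}{102} = \sqrt{432 - 72} \cdot \frac{1}{102} = \sqrt{360} \cdot \frac{1}{102} = 6 \sqrt{10} \cdot \frac{1}{102} = \frac{\sqrt{10}}{17}$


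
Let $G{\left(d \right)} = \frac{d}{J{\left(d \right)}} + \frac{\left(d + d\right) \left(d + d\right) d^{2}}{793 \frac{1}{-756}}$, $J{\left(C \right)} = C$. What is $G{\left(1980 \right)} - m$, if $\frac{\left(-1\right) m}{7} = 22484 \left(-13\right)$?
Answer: $- \frac{46477478970352099}{793} \approx -5.861 \cdot 10^{13}$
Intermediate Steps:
$m = 2046044$ ($m = - 7 \cdot 22484 \left(-13\right) = \left(-7\right) \left(-292292\right) = 2046044$)
$G{\left(d \right)} = 1 - \frac{3024 d^{4}}{793}$ ($G{\left(d \right)} = \frac{d}{d} + \frac{\left(d + d\right) \left(d + d\right) d^{2}}{793 \frac{1}{-756}} = 1 + \frac{2 d 2 d d^{2}}{793 \left(- \frac{1}{756}\right)} = 1 + \frac{4 d^{2} d^{2}}{- \frac{793}{756}} = 1 + 4 d^{4} \left(- \frac{756}{793}\right) = 1 - \frac{3024 d^{4}}{793}$)
$G{\left(1980 \right)} - m = \left(1 - \frac{3024 \cdot 1980^{4}}{793}\right) - 2046044 = \left(1 - \frac{46477477347840000}{793}\right) - 2046044 = - \frac{46477477347839207}{793} - 2046044 = - \frac{46477478970352099}{793}$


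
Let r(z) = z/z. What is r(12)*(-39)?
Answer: -39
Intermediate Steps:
r(z) = 1
r(12)*(-39) = 1*(-39) = -39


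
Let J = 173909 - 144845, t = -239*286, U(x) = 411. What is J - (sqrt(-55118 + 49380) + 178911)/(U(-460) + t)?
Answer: 1974874263/67943 + I*sqrt(5738)/67943 ≈ 29067.0 + 0.0011149*I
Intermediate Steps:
t = -68354
J = 29064
J - (sqrt(-55118 + 49380) + 178911)/(U(-460) + t) = 29064 - (sqrt(-55118 + 49380) + 178911)/(411 - 68354) = 29064 - (sqrt(-5738) + 178911)/(-67943) = 29064 - (I*sqrt(5738) + 178911)*(-1)/67943 = 29064 - (178911 + I*sqrt(5738))*(-1)/67943 = 29064 - (-178911/67943 - I*sqrt(5738)/67943) = 29064 + (178911/67943 + I*sqrt(5738)/67943) = 1974874263/67943 + I*sqrt(5738)/67943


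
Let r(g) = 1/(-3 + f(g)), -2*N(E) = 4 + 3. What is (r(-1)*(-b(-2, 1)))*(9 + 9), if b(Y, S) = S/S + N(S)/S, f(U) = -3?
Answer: -15/2 ≈ -7.5000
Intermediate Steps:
N(E) = -7/2 (N(E) = -(4 + 3)/2 = -1/2*7 = -7/2)
b(Y, S) = 1 - 7/(2*S) (b(Y, S) = S/S - 7/(2*S) = 1 - 7/(2*S))
r(g) = -1/6 (r(g) = 1/(-3 - 3) = 1/(-6) = -1/6)
(r(-1)*(-b(-2, 1)))*(9 + 9) = (-(-1)*(-7/2 + 1)/1/6)*(9 + 9) = -(-1)*1*(-5/2)/6*18 = -(-1)*(-5)/(6*2)*18 = -1/6*5/2*18 = -5/12*18 = -15/2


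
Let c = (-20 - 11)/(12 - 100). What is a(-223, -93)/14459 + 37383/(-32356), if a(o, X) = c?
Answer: -11891206775/10292378888 ≈ -1.1553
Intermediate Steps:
c = 31/88 (c = -31/(-88) = -31*(-1/88) = 31/88 ≈ 0.35227)
a(o, X) = 31/88
a(-223, -93)/14459 + 37383/(-32356) = (31/88)/14459 + 37383/(-32356) = (31/88)*(1/14459) + 37383*(-1/32356) = 31/1272392 - 37383/32356 = -11891206775/10292378888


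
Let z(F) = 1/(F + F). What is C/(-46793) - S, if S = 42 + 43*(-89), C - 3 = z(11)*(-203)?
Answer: 3896453247/1029446 ≈ 3785.0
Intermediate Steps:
z(F) = 1/(2*F)
C = -137/22 (C = 3 + ((1/2)/11)*(-203) = 3 + ((1/2)*(1/11))*(-203) = 3 + (1/22)*(-203) = 3 - 203/22 = -137/22 ≈ -6.2273)
S = -3785 (S = 42 - 3827 = -3785)
C/(-46793) - S = -137/22/(-46793) - 1*(-3785) = -137/22*(-1/46793) + 3785 = 137/1029446 + 3785 = 3896453247/1029446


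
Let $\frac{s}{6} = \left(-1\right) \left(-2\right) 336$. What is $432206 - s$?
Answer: $428174$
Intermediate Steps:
$s = 4032$ ($s = 6 \left(-1\right) \left(-2\right) 336 = 6 \cdot 2 \cdot 336 = 6 \cdot 672 = 4032$)
$432206 - s = 432206 - 4032 = 428174$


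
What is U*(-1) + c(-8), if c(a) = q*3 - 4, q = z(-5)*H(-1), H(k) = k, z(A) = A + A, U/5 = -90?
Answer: 476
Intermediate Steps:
U = -450 (U = 5*(-90) = -450)
z(A) = 2*A
q = 10 (q = (2*(-5))*(-1) = -10*(-1) = 10)
c(a) = 26 (c(a) = 10*3 - 4 = 30 - 4 = 26)
U*(-1) + c(-8) = -450*(-1) + 26 = 450 + 26 = 476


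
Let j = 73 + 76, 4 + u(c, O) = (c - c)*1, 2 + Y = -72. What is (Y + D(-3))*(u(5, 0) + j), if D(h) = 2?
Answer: -10440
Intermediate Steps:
Y = -74 (Y = -2 - 72 = -74)
u(c, O) = -4 (u(c, O) = -4 + (c - c)*1 = -4 + 0*1 = -4 + 0 = -4)
j = 149
(Y + D(-3))*(u(5, 0) + j) = (-74 + 2)*(-4 + 149) = -72*145 = -10440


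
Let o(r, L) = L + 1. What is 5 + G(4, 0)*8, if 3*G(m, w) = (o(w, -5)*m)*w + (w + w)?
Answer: 5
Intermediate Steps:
o(r, L) = 1 + L
G(m, w) = 2*w/3 - 4*m*w/3 (G(m, w) = (((1 - 5)*m)*w + (w + w))/3 = ((-4*m)*w + 2*w)/3 = (-4*m*w + 2*w)/3 = (2*w - 4*m*w)/3 = 2*w/3 - 4*m*w/3)
5 + G(4, 0)*8 = 5 + ((⅔)*0*(1 - 2*4))*8 = 5 + ((⅔)*0*(1 - 8))*8 = 5 + ((⅔)*0*(-7))*8 = 5 + 0*8 = 5 + 0 = 5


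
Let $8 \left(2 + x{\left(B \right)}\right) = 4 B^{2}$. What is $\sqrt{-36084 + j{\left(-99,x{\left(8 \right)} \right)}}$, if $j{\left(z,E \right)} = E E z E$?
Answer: $2 i \sqrt{677271} \approx 1645.9 i$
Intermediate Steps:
$x{\left(B \right)} = -2 + \frac{B^{2}}{2}$ ($x{\left(B \right)} = -2 + \frac{4 B^{2}}{8} = -2 + \frac{B^{2}}{2}$)
$j{\left(z,E \right)} = z E^{3}$ ($j{\left(z,E \right)} = E^{2} z E = z E^{2} E = z E^{3}$)
$\sqrt{-36084 + j{\left(-99,x{\left(8 \right)} \right)}} = \sqrt{-36084 - 99 \left(-2 + \frac{8^{2}}{2}\right)^{3}} = \sqrt{-36084 - 99 \left(-2 + \frac{1}{2} \cdot 64\right)^{3}} = \sqrt{-36084 - 99 \left(-2 + 32\right)^{3}} = \sqrt{-36084 - 99 \cdot 30^{3}} = \sqrt{-36084 - 2673000} = \sqrt{-2709084} = 2 i \sqrt{677271}$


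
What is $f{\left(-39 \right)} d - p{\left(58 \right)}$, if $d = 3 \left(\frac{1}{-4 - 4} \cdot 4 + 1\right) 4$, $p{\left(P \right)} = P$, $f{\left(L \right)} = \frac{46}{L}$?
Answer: $- \frac{846}{13} \approx -65.077$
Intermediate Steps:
$d = 6$ ($d = 3 \left(\frac{1}{-8} \cdot 4 + 1\right) 4 = 3 \left(\left(- \frac{1}{8}\right) 4 + 1\right) 4 = 3 \left(- \frac{1}{2} + 1\right) 4 = 3 \cdot \frac{1}{2} \cdot 4 = \frac{3}{2} \cdot 4 = 6$)
$f{\left(-39 \right)} d - p{\left(58 \right)} = \frac{46}{-39} \cdot 6 - 58 = 46 \left(- \frac{1}{39}\right) 6 - 58 = \left(- \frac{46}{39}\right) 6 - 58 = - \frac{92}{13} - 58 = - \frac{846}{13}$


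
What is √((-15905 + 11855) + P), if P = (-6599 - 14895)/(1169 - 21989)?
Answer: I*√438778928730/10410 ≈ 63.631*I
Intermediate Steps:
P = 10747/10410 (P = -21494/(-20820) = -21494*(-1/20820) = 10747/10410 ≈ 1.0324)
√((-15905 + 11855) + P) = √((-15905 + 11855) + 10747/10410) = √(-4050 + 10747/10410) = √(-42149753/10410) = I*√438778928730/10410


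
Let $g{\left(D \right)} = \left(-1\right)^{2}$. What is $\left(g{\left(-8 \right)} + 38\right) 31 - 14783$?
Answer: $-13574$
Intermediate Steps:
$g{\left(D \right)} = 1$
$\left(g{\left(-8 \right)} + 38\right) 31 - 14783 = \left(1 + 38\right) 31 - 14783 = 39 \cdot 31 - 14783 = 1209 - 14783 = -13574$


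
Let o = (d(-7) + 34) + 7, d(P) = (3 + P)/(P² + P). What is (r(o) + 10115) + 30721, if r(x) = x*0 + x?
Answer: 858415/21 ≈ 40877.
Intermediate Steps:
d(P) = (3 + P)/(P + P²)
o = 859/21 (o = ((3 - 7)/((-7)*(1 - 7)) + 34) + 7 = (-⅐*(-4)/(-6) + 34) + 7 = (-⅐*(-⅙)*(-4) + 34) + 7 = (-2/21 + 34) + 7 = 712/21 + 7 = 859/21 ≈ 40.905)
r(x) = x (r(x) = 0 + x = x)
(r(o) + 10115) + 30721 = (859/21 + 10115) + 30721 = 213274/21 + 30721 = 858415/21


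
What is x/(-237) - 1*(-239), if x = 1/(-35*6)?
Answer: 11895031/49770 ≈ 239.00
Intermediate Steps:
x = -1/210 (x = 1/(-210) = -1/210 ≈ -0.0047619)
x/(-237) - 1*(-239) = -1/210/(-237) - 1*(-239) = -1/210*(-1/237) + 239 = 1/49770 + 239 = 11895031/49770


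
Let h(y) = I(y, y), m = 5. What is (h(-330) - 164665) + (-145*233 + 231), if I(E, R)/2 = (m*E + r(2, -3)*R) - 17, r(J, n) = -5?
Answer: -198253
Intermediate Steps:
I(E, R) = -34 - 10*R + 10*E (I(E, R) = 2*((5*E - 5*R) - 17) = 2*((-5*R + 5*E) - 17) = 2*(-17 - 5*R + 5*E) = -34 - 10*R + 10*E)
h(y) = -34 (h(y) = -34 - 10*y + 10*y = -34)
(h(-330) - 164665) + (-145*233 + 231) = (-34 - 164665) + (-145*233 + 231) = -164699 + (-33785 + 231) = -164699 - 33554 = -198253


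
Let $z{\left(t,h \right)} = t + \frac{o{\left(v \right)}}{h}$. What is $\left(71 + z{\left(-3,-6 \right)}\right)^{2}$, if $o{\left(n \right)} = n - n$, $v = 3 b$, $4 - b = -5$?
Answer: $4624$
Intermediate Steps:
$b = 9$ ($b = 4 - -5 = 4 + 5 = 9$)
$v = 27$ ($v = 3 \cdot 9 = 27$)
$o{\left(n \right)} = 0$
$z{\left(t,h \right)} = t$ ($z{\left(t,h \right)} = t + \frac{0}{h} = t + 0 = t$)
$\left(71 + z{\left(-3,-6 \right)}\right)^{2} = \left(71 - 3\right)^{2} = 68^{2} = 4624$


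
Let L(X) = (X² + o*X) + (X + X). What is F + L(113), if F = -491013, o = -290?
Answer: -510788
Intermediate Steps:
L(X) = X² - 288*X (L(X) = (X² - 290*X) + (X + X) = (X² - 290*X) + 2*X = X² - 288*X)
F + L(113) = -491013 + 113*(-288 + 113) = -491013 + 113*(-175) = -491013 - 19775 = -510788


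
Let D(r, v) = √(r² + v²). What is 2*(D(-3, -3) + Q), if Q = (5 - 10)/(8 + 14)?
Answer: -5/11 + 6*√2 ≈ 8.0307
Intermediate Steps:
Q = -5/22 ≈ -0.22727
2*(D(-3, -3) + Q) = 2*(√((-3)² + (-3)²) - 5/22) = 2*(√(9 + 9) - 5/22) = 2*(√18 - 5/22) = 2*(3*√2 - 5/22) = 2*(-5/22 + 3*√2) = -5/11 + 6*√2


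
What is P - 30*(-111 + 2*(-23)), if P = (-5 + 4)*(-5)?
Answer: 4715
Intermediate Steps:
P = 5 (P = -1*(-5) = 5)
P - 30*(-111 + 2*(-23)) = 5 - 30*(-111 + 2*(-23)) = 5 - 30*(-111 - 46) = 5 - 30*(-157) = 5 + 4710 = 4715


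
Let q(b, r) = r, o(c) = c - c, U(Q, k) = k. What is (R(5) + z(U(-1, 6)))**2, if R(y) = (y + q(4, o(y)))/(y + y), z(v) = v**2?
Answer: 5329/4 ≈ 1332.3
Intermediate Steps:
o(c) = 0
R(y) = 1/2 (R(y) = (y + 0)/(y + y) = y/((2*y)) = y*(1/(2*y)) = 1/2)
(R(5) + z(U(-1, 6)))**2 = (1/2 + 6**2)**2 = (1/2 + 36)**2 = (73/2)**2 = 5329/4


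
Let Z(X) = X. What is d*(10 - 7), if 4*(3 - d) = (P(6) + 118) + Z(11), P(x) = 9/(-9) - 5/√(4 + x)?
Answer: -87 + 3*√10/8 ≈ -85.814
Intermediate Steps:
P(x) = -1 - 5/√(4 + x) (P(x) = 9*(-⅑) - 5/√(4 + x) = -1 - 5/√(4 + x))
d = -29 + √10/8 (d = 3 - (((-1 - 5/√(4 + 6)) + 118) + 11)/4 = 3 - (((-1 - √10/2) + 118) + 11)/4 = 3 - ((117 - √10/2) + 11)/4 = 3 - (128 - √10/2)/4 = 3 + (-32 + √10/8) = -29 + √10/8 ≈ -28.605)
d*(10 - 7) = (-29 + √10/8)*(10 - 7) = (-29 + √10/8)*3 = -87 + 3*√10/8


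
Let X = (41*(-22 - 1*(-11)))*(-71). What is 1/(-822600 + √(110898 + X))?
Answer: -822600/676670617081 - √142919/676670617081 ≈ -1.2162e-6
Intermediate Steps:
X = 32021 (X = (41*(-22 + 11))*(-71) = (41*(-11))*(-71) = -451*(-71) = 32021)
1/(-822600 + √(110898 + X)) = 1/(-822600 + √(110898 + 32021)) = 1/(-822600 + √142919)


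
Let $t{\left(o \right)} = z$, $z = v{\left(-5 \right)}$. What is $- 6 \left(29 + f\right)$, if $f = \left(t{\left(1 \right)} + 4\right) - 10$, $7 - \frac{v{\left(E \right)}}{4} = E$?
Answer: $-426$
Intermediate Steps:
$v{\left(E \right)} = 28 - 4 E$
$z = 48$ ($z = 28 - -20 = 28 + 20 = 48$)
$t{\left(o \right)} = 48$
$f = 42$ ($f = \left(48 + 4\right) - 10 = 52 - 10 = 42$)
$- 6 \left(29 + f\right) = - 6 \left(29 + 42\right) = \left(-6\right) 71 = -426$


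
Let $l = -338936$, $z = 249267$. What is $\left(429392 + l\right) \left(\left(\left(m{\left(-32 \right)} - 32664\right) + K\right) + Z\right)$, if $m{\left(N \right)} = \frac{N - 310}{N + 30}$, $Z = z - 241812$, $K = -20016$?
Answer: $-4075404624$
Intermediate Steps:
$Z = 7455$ ($Z = 249267 - 241812 = 7455$)
$m{\left(N \right)} = \frac{-310 + N}{30 + N}$
$\left(429392 + l\right) \left(\left(\left(m{\left(-32 \right)} - 32664\right) + K\right) + Z\right) = \left(429392 - 338936\right) \left(\left(\left(\frac{-310 - 32}{30 - 32} - 32664\right) - 20016\right) + 7455\right) = 90456 \left(\left(\left(\frac{1}{-2} \left(-342\right) - 32664\right) - 20016\right) + 7455\right) = 90456 \left(\left(\left(\left(- \frac{1}{2}\right) \left(-342\right) - 32664\right) - 20016\right) + 7455\right) = 90456 \left(\left(\left(171 - 32664\right) - 20016\right) + 7455\right) = 90456 \left(\left(-32493 - 20016\right) + 7455\right) = 90456 \left(-52509 + 7455\right) = 90456 \left(-45054\right) = -4075404624$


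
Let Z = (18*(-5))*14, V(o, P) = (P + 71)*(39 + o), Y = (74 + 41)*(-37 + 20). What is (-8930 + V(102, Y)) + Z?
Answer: -275834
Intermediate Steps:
Y = -1955 (Y = 115*(-17) = -1955)
V(o, P) = (39 + o)*(71 + P) (V(o, P) = (71 + P)*(39 + o) = (39 + o)*(71 + P))
Z = -1260 (Z = -90*14 = -1260)
(-8930 + V(102, Y)) + Z = (-8930 + (2769 + 39*(-1955) + 71*102 - 1955*102)) - 1260 = (-8930 + (2769 - 76245 + 7242 - 199410)) - 1260 = (-8930 - 265644) - 1260 = -274574 - 1260 = -275834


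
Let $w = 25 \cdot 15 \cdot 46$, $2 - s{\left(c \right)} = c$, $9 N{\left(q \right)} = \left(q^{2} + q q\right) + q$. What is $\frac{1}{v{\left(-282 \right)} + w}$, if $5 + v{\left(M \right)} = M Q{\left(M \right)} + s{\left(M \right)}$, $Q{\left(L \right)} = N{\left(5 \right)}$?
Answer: $\frac{3}{47417} \approx 6.3268 \cdot 10^{-5}$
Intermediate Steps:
$N{\left(q \right)} = \frac{q}{9} + \frac{2 q^{2}}{9}$ ($N{\left(q \right)} = \frac{\left(q^{2} + q q\right) + q}{9} = \frac{\left(q^{2} + q^{2}\right) + q}{9} = \frac{2 q^{2} + q}{9} = \frac{q + 2 q^{2}}{9} = \frac{q}{9} + \frac{2 q^{2}}{9}$)
$Q{\left(L \right)} = \frac{55}{9}$ ($Q{\left(L \right)} = \frac{1}{9} \cdot 5 \left(1 + 2 \cdot 5\right) = \frac{1}{9} \cdot 5 \left(1 + 10\right) = \frac{1}{9} \cdot 5 \cdot 11 = \frac{55}{9}$)
$s{\left(c \right)} = 2 - c$
$w = 17250$ ($w = 375 \cdot 46 = 17250$)
$v{\left(M \right)} = -3 + \frac{46 M}{9}$ ($v{\left(M \right)} = -5 - \left(-2 + M - M \frac{55}{9}\right) = -5 + \left(\frac{55 M}{9} - \left(-2 + M\right)\right) = -5 + \left(2 + \frac{46 M}{9}\right) = -3 + \frac{46 M}{9}$)
$\frac{1}{v{\left(-282 \right)} + w} = \frac{1}{\left(-3 + \frac{46}{9} \left(-282\right)\right) + 17250} = \frac{1}{\left(-3 - \frac{4324}{3}\right) + 17250} = \frac{1}{- \frac{4333}{3} + 17250} = \frac{1}{\frac{47417}{3}} = \frac{3}{47417}$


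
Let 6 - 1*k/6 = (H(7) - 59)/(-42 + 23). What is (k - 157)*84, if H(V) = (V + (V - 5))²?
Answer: -182028/19 ≈ -9580.4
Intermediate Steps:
H(V) = (-5 + 2*V)² (H(V) = (V + (-5 + V))² = (-5 + 2*V)²)
k = 816/19 (k = 36 - 6*((-5 + 2*7)² - 59)/(-42 + 23) = 36 - 6*((-5 + 14)² - 59)/(-19) = 36 - 6*(9² - 59)*(-1)/19 = 36 - 6*(81 - 59)*(-1)/19 = 36 - 132*(-1)/19 = 36 - 6*(-22/19) = 36 + 132/19 = 816/19 ≈ 42.947)
(k - 157)*84 = (816/19 - 157)*84 = -2167/19*84 = -182028/19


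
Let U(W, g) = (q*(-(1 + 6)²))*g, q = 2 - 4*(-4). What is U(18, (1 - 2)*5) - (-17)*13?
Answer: 4631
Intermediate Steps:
q = 18 (q = 2 + 16 = 18)
U(W, g) = -882*g (U(W, g) = (18*(-(1 + 6)²))*g = (18*(-1*7²))*g = (18*(-1*49))*g = (18*(-49))*g = -882*g)
U(18, (1 - 2)*5) - (-17)*13 = -882*(1 - 2)*5 - (-17)*13 = -(-882)*5 - 1*(-221) = -882*(-5) + 221 = 4410 + 221 = 4631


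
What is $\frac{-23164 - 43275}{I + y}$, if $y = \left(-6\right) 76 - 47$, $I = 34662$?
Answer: $- \frac{66439}{34159} \approx -1.945$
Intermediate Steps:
$y = -503$ ($y = -456 - 47 = -503$)
$\frac{-23164 - 43275}{I + y} = \frac{-23164 - 43275}{34662 - 503} = - \frac{66439}{34159}$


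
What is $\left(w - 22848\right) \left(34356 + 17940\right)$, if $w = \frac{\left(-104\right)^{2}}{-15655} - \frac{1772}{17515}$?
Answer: $- \frac{422759356829280}{353803} \approx -1.1949 \cdot 10^{9}$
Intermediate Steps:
$w = - \frac{280236}{353803}$ ($w = 10816 \left(- \frac{1}{15655}\right) - \frac{1772}{17515} = - \frac{10816}{15655} - \frac{1772}{17515} = - \frac{280236}{353803} \approx -0.79207$)
$\left(w - 22848\right) \left(34356 + 17940\right) = \left(- \frac{280236}{353803} - 22848\right) \left(34356 + 17940\right) = \left(- \frac{8083971180}{353803}\right) 52296 = - \frac{422759356829280}{353803}$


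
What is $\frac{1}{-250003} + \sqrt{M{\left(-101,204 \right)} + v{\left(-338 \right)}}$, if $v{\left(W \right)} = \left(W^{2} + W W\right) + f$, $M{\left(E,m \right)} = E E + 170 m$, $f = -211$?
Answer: $- \frac{1}{250003} + \sqrt{273158} \approx 522.65$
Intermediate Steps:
$M{\left(E,m \right)} = E^{2} + 170 m$
$v{\left(W \right)} = -211 + 2 W^{2}$ ($v{\left(W \right)} = \left(W^{2} + W W\right) - 211 = \left(W^{2} + W^{2}\right) - 211 = 2 W^{2} - 211 = -211 + 2 W^{2}$)
$\frac{1}{-250003} + \sqrt{M{\left(-101,204 \right)} + v{\left(-338 \right)}} = \frac{1}{-250003} + \sqrt{\left(\left(-101\right)^{2} + 170 \cdot 204\right) - \left(211 - 2 \left(-338\right)^{2}\right)} = - \frac{1}{250003} + \sqrt{\left(10201 + 34680\right) + \left(-211 + 2 \cdot 114244\right)} = - \frac{1}{250003} + \sqrt{44881 + \left(-211 + 228488\right)} = - \frac{1}{250003} + \sqrt{44881 + 228277} = - \frac{1}{250003} + \sqrt{273158}$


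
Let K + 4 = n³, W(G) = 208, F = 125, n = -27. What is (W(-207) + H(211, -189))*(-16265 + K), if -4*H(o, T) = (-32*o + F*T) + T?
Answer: -282205224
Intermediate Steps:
H(o, T) = 8*o - 63*T/2 (H(o, T) = -((-32*o + 125*T) + T)/4 = -(-32*o + 126*T)/4 = 8*o - 63*T/2)
K = -19687 (K = -4 + (-27)³ = -4 - 19683 = -19687)
(W(-207) + H(211, -189))*(-16265 + K) = (208 + (8*211 - 63/2*(-189)))*(-16265 - 19687) = (208 + (1688 + 11907/2))*(-35952) = (208 + 15283/2)*(-35952) = (15699/2)*(-35952) = -282205224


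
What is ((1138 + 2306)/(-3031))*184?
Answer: -90528/433 ≈ -209.07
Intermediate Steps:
((1138 + 2306)/(-3031))*184 = (3444*(-1/3031))*184 = -492/433*184 = -90528/433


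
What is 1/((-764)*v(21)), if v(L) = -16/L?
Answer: 21/12224 ≈ 0.0017179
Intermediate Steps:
1/((-764)*v(21)) = 1/((-764)*((-16/21))) = -1/(764*((-16*1/21))) = -1/(764*(-16/21)) = -1/764*(-21/16) = 21/12224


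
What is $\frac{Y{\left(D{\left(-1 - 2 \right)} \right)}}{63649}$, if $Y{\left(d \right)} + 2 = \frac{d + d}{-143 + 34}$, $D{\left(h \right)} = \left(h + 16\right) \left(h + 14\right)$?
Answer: $- \frac{504}{6937741} \approx -7.2646 \cdot 10^{-5}$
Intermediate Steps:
$D{\left(h \right)} = \left(14 + h\right) \left(16 + h\right)$ ($D{\left(h \right)} = \left(16 + h\right) \left(14 + h\right) = \left(14 + h\right) \left(16 + h\right)$)
$Y{\left(d \right)} = -2 - \frac{2 d}{109}$ ($Y{\left(d \right)} = -2 + \frac{d + d}{-143 + 34} = -2 + \frac{2 d}{-109} = -2 + 2 d \left(- \frac{1}{109}\right) = -2 - \frac{2 d}{109}$)
$\frac{Y{\left(D{\left(-1 - 2 \right)} \right)}}{63649} = \frac{-2 - \frac{2 \left(224 + \left(-1 - 2\right)^{2} + 30 \left(-1 - 2\right)\right)}{109}}{63649} = \left(-2 - \frac{2 \left(224 + \left(-3\right)^{2} + 30 \left(-3\right)\right)}{109}\right) \frac{1}{63649} = \left(-2 - \frac{2 \left(224 + 9 - 90\right)}{109}\right) \frac{1}{63649} = \left(-2 - \frac{286}{109}\right) \frac{1}{63649} = \left(- \frac{504}{109}\right) \frac{1}{63649} = - \frac{504}{6937741}$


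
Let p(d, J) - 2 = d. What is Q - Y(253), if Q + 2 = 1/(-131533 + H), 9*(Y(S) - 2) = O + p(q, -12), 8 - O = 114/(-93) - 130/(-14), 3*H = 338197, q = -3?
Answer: -427645823/110153106 ≈ -3.8823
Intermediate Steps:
p(d, J) = 2 + d
H = 338197/3 (H = (⅓)*338197 = 338197/3 ≈ 1.1273e+5)
O = -13/217 (O = 8 - (114/(-93) - 130/(-14)) = 8 - (114*(-1/93) - 130*(-1/14)) = 8 - (-38/31 + 65/7) = 8 - 1*1749/217 = 8 - 1749/217 = -13/217 ≈ -0.059908)
Y(S) = 3676/1953 (Y(S) = 2 + (-13/217 + (2 - 3))/9 = 2 + (-13/217 - 1)/9 = 2 + (⅑)*(-230/217) = 2 - 230/1953 = 3676/1953)
Q = -112807/56402 (Q = -2 + 1/(-131533 + 338197/3) = -2 + 1/(-56402/3) = -2 - 3/56402 = -112807/56402 ≈ -2.0001)
Q - Y(253) = -112807/56402 - 1*3676/1953 = -112807/56402 - 3676/1953 = -427645823/110153106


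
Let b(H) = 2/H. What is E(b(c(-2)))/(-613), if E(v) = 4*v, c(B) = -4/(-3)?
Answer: -6/613 ≈ -0.0097879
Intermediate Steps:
c(B) = 4/3 (c(B) = -4*(-1/3) = 4/3)
E(b(c(-2)))/(-613) = (4*(2/(4/3)))/(-613) = (4*(2*(3/4)))*(-1/613) = (4*(3/2))*(-1/613) = 6*(-1/613) = -6/613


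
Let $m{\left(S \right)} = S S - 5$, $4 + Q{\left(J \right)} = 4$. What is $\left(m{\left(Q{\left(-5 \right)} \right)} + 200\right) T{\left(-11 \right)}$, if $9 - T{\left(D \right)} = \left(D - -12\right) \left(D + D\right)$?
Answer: $6045$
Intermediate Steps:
$Q{\left(J \right)} = 0$ ($Q{\left(J \right)} = -4 + 4 = 0$)
$m{\left(S \right)} = -5 + S^{2}$ ($m{\left(S \right)} = S^{2} - 5 = -5 + S^{2}$)
$T{\left(D \right)} = 9 - 2 D \left(12 + D\right)$ ($T{\left(D \right)} = 9 - \left(D - -12\right) \left(D + D\right) = 9 - \left(D + 12\right) 2 D = 9 - \left(12 + D\right) 2 D = 9 - 2 D \left(12 + D\right)$)
$\left(m{\left(Q{\left(-5 \right)} \right)} + 200\right) T{\left(-11 \right)} = \left(\left(-5 + 0^{2}\right) + 200\right) \left(9 - -264 - 2 \left(-11\right)^{2}\right) = \left(\left(-5 + 0\right) + 200\right) \left(9 + 264 - 242\right) = \left(-5 + 200\right) \left(9 + 264 - 242\right) = 195 \cdot 31 = 6045$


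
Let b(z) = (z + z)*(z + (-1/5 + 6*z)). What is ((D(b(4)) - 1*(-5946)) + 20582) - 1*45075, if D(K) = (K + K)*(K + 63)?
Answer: 2709973/25 ≈ 1.0840e+5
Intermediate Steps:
b(z) = 2*z*(-1/5 + 7*z) (b(z) = (2*z)*(z + (-1*1/5 + 6*z)) = (2*z)*(z + (-1/5 + 6*z)) = (2*z)*(-1/5 + 7*z) = 2*z*(-1/5 + 7*z))
D(K) = 2*K*(63 + K) (D(K) = (2*K)*(63 + K) = 2*K*(63 + K))
((D(b(4)) - 1*(-5946)) + 20582) - 1*45075 = ((2*((2/5)*4*(-1 + 35*4))*(63 + (2/5)*4*(-1 + 35*4)) - 1*(-5946)) + 20582) - 1*45075 = ((2*((2/5)*4*(-1 + 140))*(63 + (2/5)*4*(-1 + 140)) + 5946) + 20582) - 45075 = ((2*((2/5)*4*139)*(63 + (2/5)*4*139) + 5946) + 20582) - 45075 = ((2*(1112/5)*(63 + 1112/5) + 5946) + 20582) - 45075 = ((2*(1112/5)*(1427/5) + 5946) + 20582) - 45075 = ((3173648/25 + 5946) + 20582) - 45075 = (3322298/25 + 20582) - 45075 = 3836848/25 - 45075 = 2709973/25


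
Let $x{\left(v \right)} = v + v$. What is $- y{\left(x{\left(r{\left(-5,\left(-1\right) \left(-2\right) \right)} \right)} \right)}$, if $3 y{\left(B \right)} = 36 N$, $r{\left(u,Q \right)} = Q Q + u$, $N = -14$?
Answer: $168$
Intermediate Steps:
$r{\left(u,Q \right)} = u + Q^{2}$ ($r{\left(u,Q \right)} = Q^{2} + u = u + Q^{2}$)
$x{\left(v \right)} = 2 v$
$y{\left(B \right)} = -168$ ($y{\left(B \right)} = \frac{36 \left(-14\right)}{3} = \frac{1}{3} \left(-504\right) = -168$)
$- y{\left(x{\left(r{\left(-5,\left(-1\right) \left(-2\right) \right)} \right)} \right)} = \left(-1\right) \left(-168\right) = 168$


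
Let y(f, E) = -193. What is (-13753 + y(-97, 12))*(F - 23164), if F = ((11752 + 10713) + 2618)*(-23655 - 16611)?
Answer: 14085672564932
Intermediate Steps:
F = -1009992078 (F = (22465 + 2618)*(-40266) = 25083*(-40266) = -1009992078)
(-13753 + y(-97, 12))*(F - 23164) = (-13753 - 193)*(-1009992078 - 23164) = -13946*(-1010015242) = 14085672564932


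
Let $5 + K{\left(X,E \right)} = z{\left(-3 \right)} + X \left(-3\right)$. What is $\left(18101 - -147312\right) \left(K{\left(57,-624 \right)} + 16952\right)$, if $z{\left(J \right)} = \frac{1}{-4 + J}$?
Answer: $\frac{19424614003}{7} \approx 2.7749 \cdot 10^{9}$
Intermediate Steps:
$K{\left(X,E \right)} = - \frac{36}{7} - 3 X$ ($K{\left(X,E \right)} = -5 + \left(\frac{1}{-4 - 3} + X \left(-3\right)\right) = -5 - \left(\frac{1}{7} + 3 X\right) = - \frac{36}{7} - 3 X$)
$\left(18101 - -147312\right) \left(K{\left(57,-624 \right)} + 16952\right) = \left(18101 - -147312\right) \left(\left(- \frac{36}{7} - 171\right) + 16952\right) = \left(18101 + 147312\right) \left(\left(- \frac{36}{7} - 171\right) + 16952\right) = 165413 \left(- \frac{1233}{7} + 16952\right) = 165413 \cdot \frac{117431}{7} = \frac{19424614003}{7}$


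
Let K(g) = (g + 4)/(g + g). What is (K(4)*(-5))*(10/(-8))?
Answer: 25/4 ≈ 6.2500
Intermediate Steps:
K(g) = (4 + g)/(2*g) (K(g) = (4 + g)/((2*g)) = (4 + g)*(1/(2*g)) = (4 + g)/(2*g))
(K(4)*(-5))*(10/(-8)) = (((½)*(4 + 4)/4)*(-5))*(10/(-8)) = (((½)*(¼)*8)*(-5))*(10*(-⅛)) = (1*(-5))*(-5/4) = -5*(-5/4) = 25/4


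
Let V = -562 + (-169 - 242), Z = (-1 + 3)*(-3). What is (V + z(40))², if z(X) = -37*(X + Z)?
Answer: 4977361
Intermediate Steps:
Z = -6 (Z = 2*(-3) = -6)
z(X) = 222 - 37*X (z(X) = -37*(X - 6) = -37*(-6 + X) = 222 - 37*X)
V = -973 (V = -562 - 411 = -973)
(V + z(40))² = (-973 + (222 - 37*40))² = (-973 + (222 - 1480))² = (-973 - 1258)² = (-2231)² = 4977361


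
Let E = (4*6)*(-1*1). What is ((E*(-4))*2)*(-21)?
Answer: -4032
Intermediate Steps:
E = -24 (E = 24*(-1) = -24)
((E*(-4))*2)*(-21) = (-24*(-4)*2)*(-21) = (96*2)*(-21) = 192*(-21) = -4032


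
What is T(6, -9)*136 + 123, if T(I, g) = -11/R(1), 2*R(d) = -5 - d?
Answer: 1865/3 ≈ 621.67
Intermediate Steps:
R(d) = -5/2 - d/2 (R(d) = (-5 - d)/2 = -5/2 - d/2)
T(I, g) = 11/3 (T(I, g) = -11/(-5/2 - 1/2*1) = -11/(-5/2 - 1/2) = -11/(-3) = -11*(-1/3) = 11/3)
T(6, -9)*136 + 123 = (11/3)*136 + 123 = 1496/3 + 123 = 1865/3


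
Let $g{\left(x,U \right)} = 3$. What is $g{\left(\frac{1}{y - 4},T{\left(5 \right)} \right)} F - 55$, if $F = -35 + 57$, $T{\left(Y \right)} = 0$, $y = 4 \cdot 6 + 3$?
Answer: $11$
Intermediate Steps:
$y = 27$ ($y = 24 + 3 = 27$)
$F = 22$
$g{\left(\frac{1}{y - 4},T{\left(5 \right)} \right)} F - 55 = 3 \cdot 22 - 55 = 66 - 55 = 11$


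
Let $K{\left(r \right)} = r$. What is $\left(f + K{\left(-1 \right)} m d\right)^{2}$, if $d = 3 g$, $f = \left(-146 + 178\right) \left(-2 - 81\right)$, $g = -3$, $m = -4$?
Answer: $7246864$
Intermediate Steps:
$f = -2656$ ($f = 32 \left(-83\right) = -2656$)
$d = -9$ ($d = 3 \left(-3\right) = -9$)
$\left(f + K{\left(-1 \right)} m d\right)^{2} = \left(-2656 + \left(-1\right) \left(-4\right) \left(-9\right)\right)^{2} = \left(-2656 + 4 \left(-9\right)\right)^{2} = \left(-2656 - 36\right)^{2} = \left(-2692\right)^{2} = 7246864$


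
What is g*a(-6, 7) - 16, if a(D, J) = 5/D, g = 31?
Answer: -251/6 ≈ -41.833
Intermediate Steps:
g*a(-6, 7) - 16 = 31*(5/(-6)) - 16 = 31*(5*(-1/6)) - 16 = 31*(-5/6) - 16 = -155/6 - 16 = -251/6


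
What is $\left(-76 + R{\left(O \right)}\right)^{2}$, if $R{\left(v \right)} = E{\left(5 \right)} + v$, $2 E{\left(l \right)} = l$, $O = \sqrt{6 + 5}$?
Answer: $\frac{21653}{4} - 147 \sqrt{11} \approx 4925.7$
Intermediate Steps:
$O = \sqrt{11} \approx 3.3166$
$E{\left(l \right)} = \frac{l}{2}$
$R{\left(v \right)} = \frac{5}{2} + v$ ($R{\left(v \right)} = \frac{1}{2} \cdot 5 + v = \frac{5}{2} + v$)
$\left(-76 + R{\left(O \right)}\right)^{2} = \left(-76 + \left(\frac{5}{2} + \sqrt{11}\right)\right)^{2} = \left(- \frac{147}{2} + \sqrt{11}\right)^{2}$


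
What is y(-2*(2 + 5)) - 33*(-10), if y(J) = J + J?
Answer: 302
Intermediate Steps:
y(J) = 2*J
y(-2*(2 + 5)) - 33*(-10) = 2*(-2*(2 + 5)) - 33*(-10) = 2*(-2*7) + 330 = 2*(-14) + 330 = -28 + 330 = 302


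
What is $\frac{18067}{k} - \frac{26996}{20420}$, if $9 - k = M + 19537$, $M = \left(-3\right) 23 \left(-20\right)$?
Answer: $- \frac{233340127}{106735340} \approx -2.1862$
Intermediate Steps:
$M = 1380$ ($M = \left(-69\right) \left(-20\right) = 1380$)
$k = -20908$ ($k = 9 - \left(1380 + 19537\right) = 9 - 20917 = -20908$)
$\frac{18067}{k} - \frac{26996}{20420} = \frac{18067}{-20908} - \frac{26996}{20420} = 18067 \left(- \frac{1}{20908}\right) - \frac{6749}{5105} = - \frac{18067}{20908} - \frac{6749}{5105} = - \frac{233340127}{106735340}$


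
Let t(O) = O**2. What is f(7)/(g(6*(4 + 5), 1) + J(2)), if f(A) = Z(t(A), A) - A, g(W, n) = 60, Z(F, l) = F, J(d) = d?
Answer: 21/31 ≈ 0.67742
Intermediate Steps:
f(A) = A**2 - A
f(7)/(g(6*(4 + 5), 1) + J(2)) = (7*(-1 + 7))/(60 + 2) = (7*6)/62 = 42*(1/62) = 21/31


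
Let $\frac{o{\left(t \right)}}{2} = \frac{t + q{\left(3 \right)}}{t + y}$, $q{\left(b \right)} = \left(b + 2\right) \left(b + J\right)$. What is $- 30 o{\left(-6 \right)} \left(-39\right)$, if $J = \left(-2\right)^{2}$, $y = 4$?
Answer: $-33930$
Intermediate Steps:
$J = 4$
$q{\left(b \right)} = \left(2 + b\right) \left(4 + b\right)$ ($q{\left(b \right)} = \left(b + 2\right) \left(b + 4\right) = \left(2 + b\right) \left(4 + b\right)$)
$o{\left(t \right)} = \frac{2 \left(35 + t\right)}{4 + t}$ ($o{\left(t \right)} = 2 \frac{t + \left(8 + 3^{2} + 6 \cdot 3\right)}{t + 4} = 2 \frac{t + \left(8 + 9 + 18\right)}{4 + t} = 2 \frac{t + 35}{4 + t} = 2 \frac{35 + t}{4 + t} = \frac{2 \left(35 + t\right)}{4 + t}$)
$- 30 o{\left(-6 \right)} \left(-39\right) = - 30 \frac{2 \left(35 - 6\right)}{4 - 6} \left(-39\right) = - 30 \cdot 2 \frac{1}{-2} \cdot 29 \left(-39\right) = - 30 \cdot 2 \left(- \frac{1}{2}\right) 29 \left(-39\right) = \left(-30\right) \left(-29\right) \left(-39\right) = 870 \left(-39\right) = -33930$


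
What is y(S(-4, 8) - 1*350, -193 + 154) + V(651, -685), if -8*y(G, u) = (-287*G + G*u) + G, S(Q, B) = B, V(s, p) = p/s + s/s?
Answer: -36179461/2604 ≈ -13894.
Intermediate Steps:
V(s, p) = 1 + p/s (V(s, p) = p/s + 1 = 1 + p/s)
y(G, u) = 143*G/4 - G*u/8 (y(G, u) = -((-287*G + G*u) + G)/8 = -(-286*G + G*u)/8 = 143*G/4 - G*u/8)
y(S(-4, 8) - 1*350, -193 + 154) + V(651, -685) = (8 - 1*350)*(286 - (-193 + 154))/8 + (-685 + 651)/651 = (8 - 350)*(286 - 1*(-39))/8 + (1/651)*(-34) = (1/8)*(-342)*(286 + 39) - 34/651 = (1/8)*(-342)*325 - 34/651 = -55575/4 - 34/651 = -36179461/2604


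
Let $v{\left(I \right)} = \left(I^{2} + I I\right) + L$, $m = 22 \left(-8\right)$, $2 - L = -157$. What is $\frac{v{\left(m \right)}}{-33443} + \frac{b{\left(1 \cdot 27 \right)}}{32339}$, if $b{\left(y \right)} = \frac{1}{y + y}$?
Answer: $- \frac{108464778523}{58401711558} \approx -1.8572$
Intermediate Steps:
$L = 159$ ($L = 2 - -157 = 2 + 157 = 159$)
$m = -176$
$b{\left(y \right)} = \frac{1}{2 y}$
$v{\left(I \right)} = 159 + 2 I^{2}$ ($v{\left(I \right)} = \left(I^{2} + I I\right) + 159 = \left(I^{2} + I^{2}\right) + 159 = 2 I^{2} + 159 = 159 + 2 I^{2}$)
$\frac{v{\left(m \right)}}{-33443} + \frac{b{\left(1 \cdot 27 \right)}}{32339} = \frac{159 + 2 \left(-176\right)^{2}}{-33443} + \frac{\frac{1}{2} \frac{1}{1 \cdot 27}}{32339} = \left(159 + 2 \cdot 30976\right) \left(- \frac{1}{33443}\right) + \frac{1}{2 \cdot 27} \cdot \frac{1}{32339} = \left(159 + 61952\right) \left(- \frac{1}{33443}\right) + \frac{1}{2} \cdot \frac{1}{27} \cdot \frac{1}{32339} = 62111 \left(- \frac{1}{33443}\right) + \frac{1}{54} \cdot \frac{1}{32339} = - \frac{62111}{33443} + \frac{1}{1746306} = - \frac{108464778523}{58401711558}$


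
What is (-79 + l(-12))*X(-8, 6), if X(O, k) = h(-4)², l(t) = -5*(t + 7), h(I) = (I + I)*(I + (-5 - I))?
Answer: -86400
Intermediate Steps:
h(I) = -10*I (h(I) = (2*I)*(-5) = -10*I)
l(t) = -35 - 5*t (l(t) = -5*(7 + t) = -35 - 5*t)
X(O, k) = 1600 (X(O, k) = (-10*(-4))² = 40² = 1600)
(-79 + l(-12))*X(-8, 6) = (-79 + (-35 - 5*(-12)))*1600 = (-79 + (-35 + 60))*1600 = (-79 + 25)*1600 = -54*1600 = -86400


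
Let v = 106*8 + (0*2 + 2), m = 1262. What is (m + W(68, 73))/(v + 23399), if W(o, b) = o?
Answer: 1330/24249 ≈ 0.054848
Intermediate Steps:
v = 850 (v = 848 + (0 + 2) = 848 + 2 = 850)
(m + W(68, 73))/(v + 23399) = (1262 + 68)/(850 + 23399) = 1330/24249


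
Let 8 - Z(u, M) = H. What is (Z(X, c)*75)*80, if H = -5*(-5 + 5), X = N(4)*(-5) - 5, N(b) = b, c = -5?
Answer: 48000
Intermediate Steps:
X = -25 (X = 4*(-5) - 5 = -20 - 5 = -25)
H = 0 (H = -5*0 = 0)
Z(u, M) = 8 (Z(u, M) = 8 - 1*0 = 8 + 0 = 8)
(Z(X, c)*75)*80 = (8*75)*80 = 600*80 = 48000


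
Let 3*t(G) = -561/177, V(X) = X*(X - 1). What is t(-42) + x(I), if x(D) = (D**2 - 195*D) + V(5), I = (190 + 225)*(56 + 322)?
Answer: 4350236486603/177 ≈ 2.4578e+10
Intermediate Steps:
V(X) = X*(-1 + X)
t(G) = -187/177 (t(G) = (-561/177)/3 = (-561*1/177)/3 = (1/3)*(-187/59) = -187/177)
I = 156870 (I = 415*378 = 156870)
x(D) = 20 + D**2 - 195*D (x(D) = (D**2 - 195*D) + 5*(-1 + 5) = (D**2 - 195*D) + 5*4 = (D**2 - 195*D) + 20 = 20 + D**2 - 195*D)
t(-42) + x(I) = -187/177 + (20 + 156870**2 - 195*156870) = -187/177 + (20 + 24608196900 - 30589650) = -187/177 + 24577607270 = 4350236486603/177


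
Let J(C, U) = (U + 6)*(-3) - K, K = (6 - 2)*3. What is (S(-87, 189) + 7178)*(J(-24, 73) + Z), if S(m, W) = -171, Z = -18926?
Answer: -134359225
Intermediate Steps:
K = 12 (K = 4*3 = 12)
J(C, U) = -30 - 3*U (J(C, U) = (U + 6)*(-3) - 1*12 = (6 + U)*(-3) - 12 = (-18 - 3*U) - 12 = -30 - 3*U)
(S(-87, 189) + 7178)*(J(-24, 73) + Z) = (-171 + 7178)*((-30 - 3*73) - 18926) = 7007*((-30 - 219) - 18926) = 7007*(-249 - 18926) = 7007*(-19175) = -134359225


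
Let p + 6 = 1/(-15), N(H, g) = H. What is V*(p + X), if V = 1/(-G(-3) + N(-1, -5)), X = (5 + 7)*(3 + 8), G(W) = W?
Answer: 1889/30 ≈ 62.967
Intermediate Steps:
X = 132 (X = 12*11 = 132)
p = -91/15 (p = -6 + 1/(-15) = -6 - 1/15 = -91/15 ≈ -6.0667)
V = ½ (V = 1/(-1*(-3) - 1) = 1/(3 - 1) = 1/2 = ½ ≈ 0.50000)
V*(p + X) = (-91/15 + 132)/2 = (½)*(1889/15) = 1889/30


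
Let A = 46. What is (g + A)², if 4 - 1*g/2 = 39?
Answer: 576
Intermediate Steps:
g = -70 (g = 8 - 2*39 = 8 - 78 = -70)
(g + A)² = (-70 + 46)² = (-24)² = 576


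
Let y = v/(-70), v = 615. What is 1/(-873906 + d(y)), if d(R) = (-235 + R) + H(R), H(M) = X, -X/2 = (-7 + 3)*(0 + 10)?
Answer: -14/12236977 ≈ -1.1441e-6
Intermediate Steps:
X = 80 (X = -2*(-7 + 3)*(0 + 10) = -(-8)*10 = -2*(-40) = 80)
H(M) = 80
y = -123/14 (y = 615/(-70) = 615*(-1/70) = -123/14 ≈ -8.7857)
d(R) = -155 + R (d(R) = (-235 + R) + 80 = -155 + R)
1/(-873906 + d(y)) = 1/(-873906 + (-155 - 123/14)) = 1/(-873906 - 2293/14) = 1/(-12236977/14) = -14/12236977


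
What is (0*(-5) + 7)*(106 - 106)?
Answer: 0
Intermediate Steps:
(0*(-5) + 7)*(106 - 106) = (0 + 7)*0 = 7*0 = 0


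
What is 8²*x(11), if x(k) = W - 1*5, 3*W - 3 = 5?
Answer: -448/3 ≈ -149.33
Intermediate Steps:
W = 8/3 (W = 1 + (⅓)*5 = 1 + 5/3 = 8/3 ≈ 2.6667)
x(k) = -7/3 (x(k) = 8/3 - 1*5 = 8/3 - 5 = -7/3)
8²*x(11) = 8²*(-7/3) = 64*(-7/3) = -448/3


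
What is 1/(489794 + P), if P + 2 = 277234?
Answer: 1/767026 ≈ 1.3037e-6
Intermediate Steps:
P = 277232 (P = -2 + 277234 = 277232)
1/(489794 + P) = 1/(489794 + 277232) = 1/767026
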